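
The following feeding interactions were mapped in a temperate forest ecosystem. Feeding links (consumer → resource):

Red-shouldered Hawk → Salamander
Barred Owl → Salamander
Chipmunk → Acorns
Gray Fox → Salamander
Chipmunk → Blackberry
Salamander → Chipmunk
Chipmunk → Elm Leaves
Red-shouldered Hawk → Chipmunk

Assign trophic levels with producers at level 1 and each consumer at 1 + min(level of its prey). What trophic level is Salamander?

Blackberry is a producer → level 1.
Chipmunk eats Blackberry → level 2.
Salamander eats Chipmunk → level 3.
No prey of Salamander is below level 2, so 3 is the minimum.

Trophic level 3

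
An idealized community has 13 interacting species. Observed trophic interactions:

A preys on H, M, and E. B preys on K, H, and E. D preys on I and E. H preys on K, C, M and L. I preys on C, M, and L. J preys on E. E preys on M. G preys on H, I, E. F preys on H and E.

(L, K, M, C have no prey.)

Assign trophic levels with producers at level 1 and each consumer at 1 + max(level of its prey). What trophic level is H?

L is a producer → level 1.
H eats L (level 1); other prey at levels: K 1, M 1, C 1 → level 2.

Trophic level 2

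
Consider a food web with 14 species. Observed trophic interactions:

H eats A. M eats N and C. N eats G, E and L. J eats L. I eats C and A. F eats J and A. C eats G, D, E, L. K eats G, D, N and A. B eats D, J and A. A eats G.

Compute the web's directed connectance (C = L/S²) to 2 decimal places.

The web has S = 14 species and L = 23 feeding links.
C = L / S² = 23 / 196 = 0.1173 ≈ 0.12.

C = 0.12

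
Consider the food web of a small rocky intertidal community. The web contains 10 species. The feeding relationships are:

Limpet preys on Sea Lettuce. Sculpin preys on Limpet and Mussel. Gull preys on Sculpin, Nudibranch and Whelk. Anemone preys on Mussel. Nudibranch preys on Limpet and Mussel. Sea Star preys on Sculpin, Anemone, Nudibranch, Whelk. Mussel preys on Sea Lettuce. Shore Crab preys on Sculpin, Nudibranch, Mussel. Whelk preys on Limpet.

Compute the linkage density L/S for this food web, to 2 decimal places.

L/S = 1.80

There are L = 18 links among S = 10 species.
L/S = 18/10 = 1.8000 ≈ 1.80.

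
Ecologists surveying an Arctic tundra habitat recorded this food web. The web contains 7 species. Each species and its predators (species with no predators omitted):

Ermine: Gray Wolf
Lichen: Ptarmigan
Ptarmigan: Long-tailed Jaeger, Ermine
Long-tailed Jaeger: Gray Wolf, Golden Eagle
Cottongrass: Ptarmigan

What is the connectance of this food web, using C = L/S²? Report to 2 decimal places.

C = 0.14

The web has S = 7 species and L = 7 feeding links.
C = L / S² = 7 / 49 = 0.1429 ≈ 0.14.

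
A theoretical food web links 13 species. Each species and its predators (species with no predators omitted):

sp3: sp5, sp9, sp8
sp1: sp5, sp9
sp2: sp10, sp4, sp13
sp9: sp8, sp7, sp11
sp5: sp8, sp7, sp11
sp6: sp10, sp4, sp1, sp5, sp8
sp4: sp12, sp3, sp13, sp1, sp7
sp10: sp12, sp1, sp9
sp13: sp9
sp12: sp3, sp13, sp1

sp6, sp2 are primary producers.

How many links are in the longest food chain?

5 links

One longest chain: sp6 → sp10 → sp12 → sp3 → sp5 → sp8.
It has 6 species and 5 links.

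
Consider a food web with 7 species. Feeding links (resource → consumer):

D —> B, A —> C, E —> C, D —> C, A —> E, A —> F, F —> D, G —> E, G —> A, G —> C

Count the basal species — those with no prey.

Basal species (no prey listed): G.
Count: 1.

1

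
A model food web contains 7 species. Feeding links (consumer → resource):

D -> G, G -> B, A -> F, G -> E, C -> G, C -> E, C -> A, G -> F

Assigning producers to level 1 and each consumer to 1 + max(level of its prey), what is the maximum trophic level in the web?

Producers (level 1): E, F, B.
F → A → C gives C level 3.
No species has a prey at level 3, so no species reaches level 4.

3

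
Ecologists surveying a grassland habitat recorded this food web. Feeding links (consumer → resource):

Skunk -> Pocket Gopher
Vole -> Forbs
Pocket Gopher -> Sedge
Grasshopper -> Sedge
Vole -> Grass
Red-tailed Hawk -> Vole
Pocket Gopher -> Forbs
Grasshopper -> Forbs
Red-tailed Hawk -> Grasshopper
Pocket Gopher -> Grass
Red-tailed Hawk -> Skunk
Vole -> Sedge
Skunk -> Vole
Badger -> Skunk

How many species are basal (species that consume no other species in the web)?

3

Basal species (no prey listed): Sedge, Forbs, Grass.
Count: 3.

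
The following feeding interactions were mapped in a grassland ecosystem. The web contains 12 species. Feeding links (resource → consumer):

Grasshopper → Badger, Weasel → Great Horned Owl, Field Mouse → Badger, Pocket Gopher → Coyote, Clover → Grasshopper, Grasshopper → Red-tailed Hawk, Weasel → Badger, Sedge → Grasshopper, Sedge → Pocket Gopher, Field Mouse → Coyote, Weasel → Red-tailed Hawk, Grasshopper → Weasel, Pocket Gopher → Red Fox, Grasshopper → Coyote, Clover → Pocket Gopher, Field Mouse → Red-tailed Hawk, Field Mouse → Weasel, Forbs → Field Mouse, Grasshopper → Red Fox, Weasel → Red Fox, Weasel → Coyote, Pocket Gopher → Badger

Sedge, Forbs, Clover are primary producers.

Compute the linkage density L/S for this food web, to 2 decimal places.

L/S = 1.83

There are L = 22 links among S = 12 species.
L/S = 22/12 = 1.8333 ≈ 1.83.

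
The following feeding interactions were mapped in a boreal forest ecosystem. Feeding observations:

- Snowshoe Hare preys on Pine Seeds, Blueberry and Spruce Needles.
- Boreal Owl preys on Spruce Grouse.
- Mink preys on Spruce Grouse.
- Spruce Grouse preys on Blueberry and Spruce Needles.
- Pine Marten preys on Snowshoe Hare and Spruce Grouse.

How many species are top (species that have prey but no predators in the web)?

3

Top species (has prey, but nothing eats it): Mink, Boreal Owl, Pine Marten.
Count: 3.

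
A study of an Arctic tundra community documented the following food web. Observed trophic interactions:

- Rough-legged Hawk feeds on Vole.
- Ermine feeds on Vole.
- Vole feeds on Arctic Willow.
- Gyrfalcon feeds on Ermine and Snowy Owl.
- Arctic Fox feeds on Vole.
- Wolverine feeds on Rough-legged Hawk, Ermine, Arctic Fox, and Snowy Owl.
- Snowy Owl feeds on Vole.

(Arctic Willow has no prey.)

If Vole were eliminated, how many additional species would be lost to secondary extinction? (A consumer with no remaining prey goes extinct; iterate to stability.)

6

Remove Vole.
Round 1: Ermine (all prey gone), Arctic Fox (all prey gone), Rough-legged Hawk (all prey gone), Snowy Owl (all prey gone) → extinct.
Round 2: Gyrfalcon (all prey gone), Wolverine (all prey gone) → extinct.
No further losses. Total secondary extinctions: 6.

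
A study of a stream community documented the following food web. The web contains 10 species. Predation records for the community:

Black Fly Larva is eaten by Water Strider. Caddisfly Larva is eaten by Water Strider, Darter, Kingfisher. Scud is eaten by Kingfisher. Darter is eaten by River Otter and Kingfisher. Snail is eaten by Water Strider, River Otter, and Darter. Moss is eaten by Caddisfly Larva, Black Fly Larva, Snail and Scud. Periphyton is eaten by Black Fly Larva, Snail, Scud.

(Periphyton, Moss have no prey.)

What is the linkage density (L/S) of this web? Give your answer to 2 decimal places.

L/S = 1.70

There are L = 17 links among S = 10 species.
L/S = 17/10 = 1.7000 ≈ 1.70.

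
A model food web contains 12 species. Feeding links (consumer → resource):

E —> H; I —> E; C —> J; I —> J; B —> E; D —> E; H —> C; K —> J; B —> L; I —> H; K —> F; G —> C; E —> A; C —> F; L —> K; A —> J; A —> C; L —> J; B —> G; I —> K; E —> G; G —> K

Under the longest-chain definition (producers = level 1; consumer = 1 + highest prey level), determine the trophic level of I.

Trophic level 5

F is a producer → level 1.
C eats F (level 1); other prey at levels: J 1 → level 2.
H eats C → level 3.
E eats H (level 3); other prey at levels: G 3, A 3 → level 4.
I eats E (level 4); other prey at levels: J 1, K 2, H 3 → level 5.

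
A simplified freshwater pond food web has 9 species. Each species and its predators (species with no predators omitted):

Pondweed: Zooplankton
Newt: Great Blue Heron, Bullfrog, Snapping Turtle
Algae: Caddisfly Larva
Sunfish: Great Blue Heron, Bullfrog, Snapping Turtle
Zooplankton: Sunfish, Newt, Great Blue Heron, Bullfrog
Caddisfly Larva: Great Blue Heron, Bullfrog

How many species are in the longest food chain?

4 species

One longest chain: Pondweed → Zooplankton → Sunfish → Great Blue Heron.
It has 4 species and 3 links.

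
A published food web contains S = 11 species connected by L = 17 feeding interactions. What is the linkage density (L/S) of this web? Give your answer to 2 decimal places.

There are L = 17 links among S = 11 species.
L/S = 17/11 = 1.5455 ≈ 1.55.

L/S = 1.55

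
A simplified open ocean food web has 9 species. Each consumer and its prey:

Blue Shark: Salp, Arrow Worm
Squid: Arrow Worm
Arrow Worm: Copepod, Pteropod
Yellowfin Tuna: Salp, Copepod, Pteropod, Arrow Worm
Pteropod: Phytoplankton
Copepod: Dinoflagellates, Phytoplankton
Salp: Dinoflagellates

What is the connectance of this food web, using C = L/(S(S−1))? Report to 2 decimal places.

The web has S = 9 species and L = 13 feeding links.
C = L / (S(S−1)) = 13 / 72 = 0.1806 ≈ 0.18.

C = 0.18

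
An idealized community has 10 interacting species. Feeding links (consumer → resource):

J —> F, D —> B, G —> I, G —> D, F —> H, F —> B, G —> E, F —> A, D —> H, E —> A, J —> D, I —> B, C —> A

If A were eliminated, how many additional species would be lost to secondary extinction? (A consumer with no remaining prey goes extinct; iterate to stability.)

Remove A.
Round 1: C (all prey gone), E (all prey gone) → extinct.
No further losses. Total secondary extinctions: 2.

2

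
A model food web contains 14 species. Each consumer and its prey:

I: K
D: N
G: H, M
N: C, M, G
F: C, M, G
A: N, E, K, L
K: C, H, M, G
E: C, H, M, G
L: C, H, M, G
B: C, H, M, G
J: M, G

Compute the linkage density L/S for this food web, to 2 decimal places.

L/S = 2.29

There are L = 32 links among S = 14 species.
L/S = 32/14 = 2.2857 ≈ 2.29.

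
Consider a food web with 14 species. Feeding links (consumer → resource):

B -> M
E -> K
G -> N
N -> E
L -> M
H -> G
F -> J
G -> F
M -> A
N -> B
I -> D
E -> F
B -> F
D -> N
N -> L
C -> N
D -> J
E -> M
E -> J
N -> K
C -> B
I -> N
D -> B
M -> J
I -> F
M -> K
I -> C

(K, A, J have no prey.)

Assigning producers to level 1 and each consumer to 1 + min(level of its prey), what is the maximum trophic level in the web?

4

Producers (level 1): K, A, J.
Following each consumer down to its lowest-level prey: K → N → G → H (levels 1 through 4).
All prey of H (G 3) are at level 3 or above, so H is at level 1 + 3 = 4.
Every consumer has at least one prey at level 3 or below, so none exceeds level 4.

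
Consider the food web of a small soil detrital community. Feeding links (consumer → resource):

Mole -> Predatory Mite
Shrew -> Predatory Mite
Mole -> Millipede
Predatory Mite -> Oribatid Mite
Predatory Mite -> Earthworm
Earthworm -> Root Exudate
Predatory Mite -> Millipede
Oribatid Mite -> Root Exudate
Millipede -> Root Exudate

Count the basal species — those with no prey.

Basal species (no prey listed): Root Exudate.
Count: 1.

1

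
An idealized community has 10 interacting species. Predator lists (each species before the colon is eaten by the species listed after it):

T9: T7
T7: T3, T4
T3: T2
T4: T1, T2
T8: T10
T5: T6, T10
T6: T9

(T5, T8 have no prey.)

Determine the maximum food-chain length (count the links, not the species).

5 links

One longest chain: T5 → T6 → T9 → T7 → T4 → T1.
It has 6 species and 5 links.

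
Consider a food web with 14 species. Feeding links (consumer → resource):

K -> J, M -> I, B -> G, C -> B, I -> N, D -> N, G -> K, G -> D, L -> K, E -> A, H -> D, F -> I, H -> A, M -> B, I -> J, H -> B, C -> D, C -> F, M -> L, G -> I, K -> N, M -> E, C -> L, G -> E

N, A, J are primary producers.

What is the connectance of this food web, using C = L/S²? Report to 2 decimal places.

C = 0.12

The web has S = 14 species and L = 24 feeding links.
C = L / S² = 24 / 196 = 0.1224 ≈ 0.12.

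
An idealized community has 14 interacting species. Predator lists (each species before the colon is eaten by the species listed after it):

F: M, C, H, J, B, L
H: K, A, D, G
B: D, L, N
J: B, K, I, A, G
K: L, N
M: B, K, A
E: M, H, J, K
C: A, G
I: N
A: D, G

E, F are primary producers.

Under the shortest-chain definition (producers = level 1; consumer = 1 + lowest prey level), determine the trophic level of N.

F is a producer → level 1.
B eats F → level 2.
N eats B → level 3.
No prey of N is below level 2, so 3 is the minimum.

Trophic level 3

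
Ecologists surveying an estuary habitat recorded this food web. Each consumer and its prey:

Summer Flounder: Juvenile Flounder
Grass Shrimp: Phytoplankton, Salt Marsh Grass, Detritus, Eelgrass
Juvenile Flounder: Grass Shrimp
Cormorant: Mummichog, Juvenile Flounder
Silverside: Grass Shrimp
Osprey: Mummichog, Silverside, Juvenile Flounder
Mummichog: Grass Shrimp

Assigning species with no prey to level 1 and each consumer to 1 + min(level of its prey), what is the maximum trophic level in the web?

Basal resources (level 1): Phytoplankton, Salt Marsh Grass, Detritus, Eelgrass.
Following each consumer down to its lowest-level prey: Phytoplankton → Grass Shrimp → Juvenile Flounder → Summer Flounder (levels 1 through 4).
All prey of Summer Flounder (Juvenile Flounder 3) are at level 3 or above, so Summer Flounder is at level 1 + 3 = 4.
Every consumer has at least one prey at level 3 or below, so none exceeds level 4.

4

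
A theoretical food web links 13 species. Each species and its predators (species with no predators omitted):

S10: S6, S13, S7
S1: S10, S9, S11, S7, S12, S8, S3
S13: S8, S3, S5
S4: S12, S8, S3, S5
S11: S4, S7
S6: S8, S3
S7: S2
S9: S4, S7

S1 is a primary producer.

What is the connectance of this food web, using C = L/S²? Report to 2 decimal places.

C = 0.14

The web has S = 13 species and L = 24 feeding links.
C = L / S² = 24 / 169 = 0.1420 ≈ 0.14.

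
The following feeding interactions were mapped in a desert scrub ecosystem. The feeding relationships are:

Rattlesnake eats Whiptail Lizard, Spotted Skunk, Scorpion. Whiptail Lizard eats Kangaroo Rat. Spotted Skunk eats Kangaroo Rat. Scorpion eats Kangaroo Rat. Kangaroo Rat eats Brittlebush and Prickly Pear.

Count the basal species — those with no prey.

2

Basal species (no prey listed): Brittlebush, Prickly Pear.
Count: 2.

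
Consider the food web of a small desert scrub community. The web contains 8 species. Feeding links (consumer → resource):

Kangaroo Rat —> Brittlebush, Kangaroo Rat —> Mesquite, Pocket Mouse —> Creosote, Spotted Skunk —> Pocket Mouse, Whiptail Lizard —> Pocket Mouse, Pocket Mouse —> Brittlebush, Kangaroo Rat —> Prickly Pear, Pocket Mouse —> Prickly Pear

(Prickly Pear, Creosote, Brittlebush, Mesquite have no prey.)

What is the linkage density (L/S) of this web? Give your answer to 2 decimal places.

L/S = 1.00

There are L = 8 links among S = 8 species.
L/S = 8/8 = 1.0000 ≈ 1.00.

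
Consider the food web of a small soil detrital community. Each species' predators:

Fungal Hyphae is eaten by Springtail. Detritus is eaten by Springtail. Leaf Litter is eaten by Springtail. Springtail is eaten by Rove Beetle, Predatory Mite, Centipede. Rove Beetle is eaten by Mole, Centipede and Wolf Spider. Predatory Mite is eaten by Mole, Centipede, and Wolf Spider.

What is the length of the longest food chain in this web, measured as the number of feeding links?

3 links

One longest chain: Detritus → Springtail → Predatory Mite → Wolf Spider.
It has 4 species and 3 links.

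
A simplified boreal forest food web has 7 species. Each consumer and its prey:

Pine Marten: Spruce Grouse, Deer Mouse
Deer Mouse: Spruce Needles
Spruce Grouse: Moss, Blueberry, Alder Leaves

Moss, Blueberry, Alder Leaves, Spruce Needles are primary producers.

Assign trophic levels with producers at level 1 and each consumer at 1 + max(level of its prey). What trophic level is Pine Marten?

Moss is a producer → level 1.
Spruce Grouse eats Moss (level 1); other prey at levels: Blueberry 1, Alder Leaves 1 → level 2.
Pine Marten eats Spruce Grouse (level 2); other prey at levels: Deer Mouse 2 → level 3.

Trophic level 3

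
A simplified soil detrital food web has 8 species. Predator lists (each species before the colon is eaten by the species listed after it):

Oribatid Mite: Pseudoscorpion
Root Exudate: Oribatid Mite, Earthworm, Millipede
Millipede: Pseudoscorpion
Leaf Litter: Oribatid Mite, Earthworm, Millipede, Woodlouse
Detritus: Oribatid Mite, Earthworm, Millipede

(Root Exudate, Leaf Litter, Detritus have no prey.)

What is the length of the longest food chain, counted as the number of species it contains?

One longest chain: Root Exudate → Oribatid Mite → Pseudoscorpion.
It has 3 species and 2 links.

3 species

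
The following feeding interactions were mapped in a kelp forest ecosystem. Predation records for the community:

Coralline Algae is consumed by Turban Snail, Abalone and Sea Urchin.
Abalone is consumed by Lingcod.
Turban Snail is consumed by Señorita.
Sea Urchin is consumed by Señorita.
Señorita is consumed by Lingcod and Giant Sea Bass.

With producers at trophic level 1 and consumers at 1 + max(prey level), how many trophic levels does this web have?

4

Producers (level 1): Coralline Algae.
Coralline Algae → Turban Snail → Señorita → Lingcod gives Lingcod level 4.
No species has a prey at level 4, so no species reaches level 5.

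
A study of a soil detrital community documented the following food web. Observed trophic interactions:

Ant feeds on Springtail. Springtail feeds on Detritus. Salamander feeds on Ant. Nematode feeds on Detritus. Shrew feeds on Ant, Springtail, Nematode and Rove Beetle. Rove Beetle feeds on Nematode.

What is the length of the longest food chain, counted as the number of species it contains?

4 species

One longest chain: Detritus → Springtail → Ant → Shrew.
It has 4 species and 3 links.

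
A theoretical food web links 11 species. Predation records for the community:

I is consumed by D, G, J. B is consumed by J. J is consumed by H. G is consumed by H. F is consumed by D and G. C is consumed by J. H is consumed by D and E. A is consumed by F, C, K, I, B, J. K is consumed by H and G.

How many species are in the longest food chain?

5 species

One longest chain: A → F → G → H → D.
It has 5 species and 4 links.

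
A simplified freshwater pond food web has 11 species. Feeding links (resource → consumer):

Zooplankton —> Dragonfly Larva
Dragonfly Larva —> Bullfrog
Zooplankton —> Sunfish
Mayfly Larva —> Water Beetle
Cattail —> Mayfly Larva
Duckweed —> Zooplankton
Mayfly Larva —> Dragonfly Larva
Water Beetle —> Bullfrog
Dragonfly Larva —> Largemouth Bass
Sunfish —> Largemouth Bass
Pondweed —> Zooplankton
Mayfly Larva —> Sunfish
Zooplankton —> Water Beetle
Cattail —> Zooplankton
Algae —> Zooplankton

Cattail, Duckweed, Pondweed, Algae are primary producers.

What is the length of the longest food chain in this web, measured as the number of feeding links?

3 links

One longest chain: Cattail → Zooplankton → Dragonfly Larva → Largemouth Bass.
It has 4 species and 3 links.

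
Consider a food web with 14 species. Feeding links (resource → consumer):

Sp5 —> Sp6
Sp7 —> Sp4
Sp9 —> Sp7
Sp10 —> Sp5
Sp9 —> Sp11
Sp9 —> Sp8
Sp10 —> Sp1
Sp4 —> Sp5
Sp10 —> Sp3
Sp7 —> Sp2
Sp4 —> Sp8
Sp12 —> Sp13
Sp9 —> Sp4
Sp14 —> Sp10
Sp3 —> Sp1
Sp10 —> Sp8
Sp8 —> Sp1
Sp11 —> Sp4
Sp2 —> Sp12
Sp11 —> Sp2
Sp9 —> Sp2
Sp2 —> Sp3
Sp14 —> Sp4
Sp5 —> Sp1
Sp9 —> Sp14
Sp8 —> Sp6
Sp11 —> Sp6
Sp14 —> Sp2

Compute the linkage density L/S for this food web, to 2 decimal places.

There are L = 28 links among S = 14 species.
L/S = 28/14 = 2.0000 ≈ 2.00.

L/S = 2.00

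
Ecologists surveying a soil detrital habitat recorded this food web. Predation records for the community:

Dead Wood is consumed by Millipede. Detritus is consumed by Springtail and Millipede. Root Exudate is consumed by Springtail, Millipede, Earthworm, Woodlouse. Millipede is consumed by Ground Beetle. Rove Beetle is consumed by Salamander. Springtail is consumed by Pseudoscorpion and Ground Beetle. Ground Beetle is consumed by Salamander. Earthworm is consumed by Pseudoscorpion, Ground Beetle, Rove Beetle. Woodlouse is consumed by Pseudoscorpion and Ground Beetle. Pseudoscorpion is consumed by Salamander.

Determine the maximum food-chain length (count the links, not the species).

3 links

One longest chain: Root Exudate → Earthworm → Ground Beetle → Salamander.
It has 4 species and 3 links.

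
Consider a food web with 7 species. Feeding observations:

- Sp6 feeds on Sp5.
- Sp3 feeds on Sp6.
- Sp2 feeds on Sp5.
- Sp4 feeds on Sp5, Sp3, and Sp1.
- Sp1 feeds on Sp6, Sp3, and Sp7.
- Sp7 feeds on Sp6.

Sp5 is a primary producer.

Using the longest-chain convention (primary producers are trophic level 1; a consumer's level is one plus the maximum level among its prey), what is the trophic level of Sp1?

Sp5 is a producer → level 1.
Sp6 eats Sp5 → level 2.
Sp3 eats Sp6 → level 3.
Sp1 eats Sp3 (level 3); other prey at levels: Sp6 2, Sp7 3 → level 4.

Trophic level 4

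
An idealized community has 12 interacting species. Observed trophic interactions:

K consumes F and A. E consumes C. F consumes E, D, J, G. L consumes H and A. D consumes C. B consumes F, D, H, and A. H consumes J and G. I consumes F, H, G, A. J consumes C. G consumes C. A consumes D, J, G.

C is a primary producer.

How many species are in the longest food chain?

4 species

One longest chain: C → G → H → L.
It has 4 species and 3 links.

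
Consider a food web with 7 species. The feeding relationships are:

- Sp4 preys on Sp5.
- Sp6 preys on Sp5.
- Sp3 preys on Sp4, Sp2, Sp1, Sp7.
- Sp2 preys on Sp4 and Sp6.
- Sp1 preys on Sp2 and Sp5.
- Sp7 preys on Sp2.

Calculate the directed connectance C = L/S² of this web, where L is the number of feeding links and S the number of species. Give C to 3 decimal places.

C = 0.224

The web has S = 7 species and L = 11 feeding links.
C = L / S² = 11 / 49 = 0.2245 ≈ 0.224.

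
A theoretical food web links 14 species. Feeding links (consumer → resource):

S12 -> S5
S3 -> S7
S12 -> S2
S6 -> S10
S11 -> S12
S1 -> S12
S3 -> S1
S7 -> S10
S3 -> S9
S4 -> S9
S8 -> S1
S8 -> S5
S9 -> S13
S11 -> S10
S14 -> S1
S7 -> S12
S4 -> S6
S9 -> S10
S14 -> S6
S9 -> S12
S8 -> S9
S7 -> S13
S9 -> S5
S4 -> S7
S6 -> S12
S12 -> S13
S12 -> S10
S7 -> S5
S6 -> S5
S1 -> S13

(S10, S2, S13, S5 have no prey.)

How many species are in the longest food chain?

4 species

One longest chain: S10 → S12 → S9 → S8.
It has 4 species and 3 links.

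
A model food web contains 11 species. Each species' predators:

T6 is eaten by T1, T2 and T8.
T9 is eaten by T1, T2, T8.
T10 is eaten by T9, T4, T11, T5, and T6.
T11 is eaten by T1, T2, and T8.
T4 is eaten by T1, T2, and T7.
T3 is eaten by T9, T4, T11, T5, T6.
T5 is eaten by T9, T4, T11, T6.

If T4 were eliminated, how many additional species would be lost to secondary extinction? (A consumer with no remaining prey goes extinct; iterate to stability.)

1

Remove T4.
Round 1: T7 (all prey gone) → extinct.
No further losses. Total secondary extinctions: 1.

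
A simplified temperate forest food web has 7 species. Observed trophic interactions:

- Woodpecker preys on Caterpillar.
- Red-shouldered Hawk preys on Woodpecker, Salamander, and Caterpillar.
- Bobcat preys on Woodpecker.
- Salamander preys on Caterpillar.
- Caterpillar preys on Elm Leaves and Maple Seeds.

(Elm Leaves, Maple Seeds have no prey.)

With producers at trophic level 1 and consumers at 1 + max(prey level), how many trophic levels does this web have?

4

Producers (level 1): Elm Leaves, Maple Seeds.
Elm Leaves → Caterpillar → Woodpecker → Red-shouldered Hawk gives Red-shouldered Hawk level 4.
No species has a prey at level 4, so no species reaches level 5.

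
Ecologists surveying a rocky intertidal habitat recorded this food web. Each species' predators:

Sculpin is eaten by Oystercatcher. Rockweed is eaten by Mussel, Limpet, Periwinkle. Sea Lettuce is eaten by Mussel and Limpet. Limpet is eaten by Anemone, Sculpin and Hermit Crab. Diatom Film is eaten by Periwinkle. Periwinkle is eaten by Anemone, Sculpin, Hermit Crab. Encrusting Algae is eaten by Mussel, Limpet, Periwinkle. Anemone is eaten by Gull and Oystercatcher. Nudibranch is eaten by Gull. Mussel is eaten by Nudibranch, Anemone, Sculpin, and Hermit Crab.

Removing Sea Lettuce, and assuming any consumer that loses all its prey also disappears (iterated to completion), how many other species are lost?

0

Remove Sea Lettuce.
Every predator of it retains at least one other prey: Limpet still has Encrusting Algae, Rockweed; Mussel still has Encrusting Algae, Rockweed.
No consumer loses all prey, so no secondary extinctions occur.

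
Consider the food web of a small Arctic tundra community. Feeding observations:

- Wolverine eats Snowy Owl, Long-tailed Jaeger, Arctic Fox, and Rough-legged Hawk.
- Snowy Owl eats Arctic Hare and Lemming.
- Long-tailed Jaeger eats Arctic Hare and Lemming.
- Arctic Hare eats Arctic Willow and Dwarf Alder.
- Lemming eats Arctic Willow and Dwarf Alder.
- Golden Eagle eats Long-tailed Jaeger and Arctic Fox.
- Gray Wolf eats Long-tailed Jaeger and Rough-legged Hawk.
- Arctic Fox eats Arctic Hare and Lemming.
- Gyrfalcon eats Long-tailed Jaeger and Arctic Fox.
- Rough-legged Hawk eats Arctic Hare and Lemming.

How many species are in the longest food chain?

4 species

One longest chain: Arctic Willow → Lemming → Arctic Fox → Golden Eagle.
It has 4 species and 3 links.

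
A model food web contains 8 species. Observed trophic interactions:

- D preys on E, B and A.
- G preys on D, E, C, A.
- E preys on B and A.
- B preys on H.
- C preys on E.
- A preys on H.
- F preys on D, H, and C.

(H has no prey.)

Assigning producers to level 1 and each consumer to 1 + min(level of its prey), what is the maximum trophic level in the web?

Producers (level 1): H.
Following each consumer down to its lowest-level prey: H → B → E → C (levels 1 through 4).
All prey of C (E 3) are at level 3 or above, so C is at level 1 + 3 = 4.
Every consumer has at least one prey at level 3 or below, so none exceeds level 4.

4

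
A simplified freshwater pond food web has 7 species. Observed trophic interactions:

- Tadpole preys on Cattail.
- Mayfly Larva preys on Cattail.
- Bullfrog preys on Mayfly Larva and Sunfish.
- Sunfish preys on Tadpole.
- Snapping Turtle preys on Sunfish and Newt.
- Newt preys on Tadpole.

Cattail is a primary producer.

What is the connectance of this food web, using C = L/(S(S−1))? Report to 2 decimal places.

The web has S = 7 species and L = 8 feeding links.
C = L / (S(S−1)) = 8 / 42 = 0.1905 ≈ 0.19.

C = 0.19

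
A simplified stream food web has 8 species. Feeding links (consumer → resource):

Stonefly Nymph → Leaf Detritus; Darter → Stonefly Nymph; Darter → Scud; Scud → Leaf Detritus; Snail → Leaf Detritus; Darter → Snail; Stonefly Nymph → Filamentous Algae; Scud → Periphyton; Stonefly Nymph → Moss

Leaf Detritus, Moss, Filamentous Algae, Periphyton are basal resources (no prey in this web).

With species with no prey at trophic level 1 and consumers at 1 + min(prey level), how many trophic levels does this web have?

3

Basal resources (level 1): Leaf Detritus, Moss, Filamentous Algae, Periphyton.
Following each consumer down to its lowest-level prey: Leaf Detritus → Scud → Darter (levels 1 through 3).
All prey of Darter (Scud 2, Stonefly Nymph 2, Snail 2) are at level 2 or above, so Darter is at level 1 + 2 = 3.
Every consumer has at least one prey at level 2 or below, so none exceeds level 3.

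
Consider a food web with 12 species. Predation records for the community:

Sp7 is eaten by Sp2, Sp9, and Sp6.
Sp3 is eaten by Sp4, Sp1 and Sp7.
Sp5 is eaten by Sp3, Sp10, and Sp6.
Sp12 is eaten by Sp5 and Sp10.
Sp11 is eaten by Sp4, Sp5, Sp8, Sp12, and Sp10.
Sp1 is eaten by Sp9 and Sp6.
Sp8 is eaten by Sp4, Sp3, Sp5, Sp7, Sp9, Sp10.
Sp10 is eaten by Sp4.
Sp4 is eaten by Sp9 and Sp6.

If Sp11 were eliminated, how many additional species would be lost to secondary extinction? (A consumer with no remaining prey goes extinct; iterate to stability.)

11

Remove Sp11.
Round 1: Sp12 (all prey gone), Sp8 (all prey gone) → extinct.
Round 2: Sp5 (all prey gone) → extinct.
Round 3: Sp10 (all prey gone), Sp3 (all prey gone) → extinct.
Round 4: Sp1 (all prey gone), Sp7 (all prey gone), Sp4 (all prey gone) → extinct.
Round 5: Sp9 (all prey gone), Sp2 (all prey gone), Sp6 (all prey gone) → extinct.
No further losses. Total secondary extinctions: 11.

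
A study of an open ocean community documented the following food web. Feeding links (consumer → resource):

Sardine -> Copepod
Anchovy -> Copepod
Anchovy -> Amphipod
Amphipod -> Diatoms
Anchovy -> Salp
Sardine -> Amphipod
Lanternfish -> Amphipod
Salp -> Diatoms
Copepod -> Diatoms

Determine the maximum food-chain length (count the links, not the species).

2 links

One longest chain: Diatoms → Salp → Anchovy.
It has 3 species and 2 links.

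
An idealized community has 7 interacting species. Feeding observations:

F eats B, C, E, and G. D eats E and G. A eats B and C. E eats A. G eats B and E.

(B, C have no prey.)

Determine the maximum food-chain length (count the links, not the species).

4 links

One longest chain: B → A → E → G → F.
It has 5 species and 4 links.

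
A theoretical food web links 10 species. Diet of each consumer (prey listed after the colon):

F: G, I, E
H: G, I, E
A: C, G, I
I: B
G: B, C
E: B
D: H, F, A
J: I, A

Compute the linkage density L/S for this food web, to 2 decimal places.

L/S = 1.80

There are L = 18 links among S = 10 species.
L/S = 18/10 = 1.8000 ≈ 1.80.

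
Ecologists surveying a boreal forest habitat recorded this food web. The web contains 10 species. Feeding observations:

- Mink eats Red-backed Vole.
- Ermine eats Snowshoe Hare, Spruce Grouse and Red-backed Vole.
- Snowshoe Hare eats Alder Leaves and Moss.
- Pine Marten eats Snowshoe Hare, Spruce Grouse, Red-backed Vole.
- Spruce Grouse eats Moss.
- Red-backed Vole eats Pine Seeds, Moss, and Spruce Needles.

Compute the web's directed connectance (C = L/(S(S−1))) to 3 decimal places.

The web has S = 10 species and L = 13 feeding links.
C = L / (S(S−1)) = 13 / 90 = 0.1444 ≈ 0.144.

C = 0.144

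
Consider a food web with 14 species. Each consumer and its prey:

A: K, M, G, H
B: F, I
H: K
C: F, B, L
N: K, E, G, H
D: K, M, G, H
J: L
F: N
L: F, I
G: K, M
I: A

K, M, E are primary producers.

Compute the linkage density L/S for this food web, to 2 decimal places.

There are L = 25 links among S = 14 species.
L/S = 25/14 = 1.7857 ≈ 1.79.

L/S = 1.79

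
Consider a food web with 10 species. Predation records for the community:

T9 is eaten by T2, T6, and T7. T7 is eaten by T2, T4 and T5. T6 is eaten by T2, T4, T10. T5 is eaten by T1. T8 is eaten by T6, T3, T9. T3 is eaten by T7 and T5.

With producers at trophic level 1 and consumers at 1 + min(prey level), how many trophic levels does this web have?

4

Producers (level 1): T8.
Following each consumer down to its lowest-level prey: T8 → T3 → T5 → T1 (levels 1 through 4).
All prey of T1 (T5 3) are at level 3 or above, so T1 is at level 1 + 3 = 4.
Every consumer has at least one prey at level 3 or below, so none exceeds level 4.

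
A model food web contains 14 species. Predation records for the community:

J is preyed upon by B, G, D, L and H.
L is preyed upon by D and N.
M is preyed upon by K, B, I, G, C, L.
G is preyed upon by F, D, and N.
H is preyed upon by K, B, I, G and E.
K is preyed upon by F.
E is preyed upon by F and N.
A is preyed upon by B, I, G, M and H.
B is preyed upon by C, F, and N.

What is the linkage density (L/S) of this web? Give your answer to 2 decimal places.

There are L = 32 links among S = 14 species.
L/S = 32/14 = 2.2857 ≈ 2.29.

L/S = 2.29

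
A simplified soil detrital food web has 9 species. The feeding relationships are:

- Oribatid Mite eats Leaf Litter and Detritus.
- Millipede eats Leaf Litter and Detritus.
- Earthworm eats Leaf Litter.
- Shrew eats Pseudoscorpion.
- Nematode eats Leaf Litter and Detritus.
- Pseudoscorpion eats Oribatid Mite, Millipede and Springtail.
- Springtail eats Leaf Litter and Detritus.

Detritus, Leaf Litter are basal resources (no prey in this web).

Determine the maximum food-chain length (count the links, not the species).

One longest chain: Detritus → Oribatid Mite → Pseudoscorpion → Shrew.
It has 4 species and 3 links.

3 links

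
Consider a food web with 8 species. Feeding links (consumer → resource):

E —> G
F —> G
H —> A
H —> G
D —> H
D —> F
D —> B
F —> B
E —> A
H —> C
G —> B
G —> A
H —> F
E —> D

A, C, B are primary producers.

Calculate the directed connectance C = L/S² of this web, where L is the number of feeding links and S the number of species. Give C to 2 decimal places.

The web has S = 8 species and L = 14 feeding links.
C = L / S² = 14 / 64 = 0.2188 ≈ 0.22.

C = 0.22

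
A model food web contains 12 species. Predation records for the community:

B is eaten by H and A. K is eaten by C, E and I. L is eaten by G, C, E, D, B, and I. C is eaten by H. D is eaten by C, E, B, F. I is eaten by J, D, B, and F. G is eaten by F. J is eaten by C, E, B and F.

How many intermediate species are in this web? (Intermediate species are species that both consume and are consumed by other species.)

Intermediate species (has both prey and predators): I, G, J, D, C, B.
Count: 6.

6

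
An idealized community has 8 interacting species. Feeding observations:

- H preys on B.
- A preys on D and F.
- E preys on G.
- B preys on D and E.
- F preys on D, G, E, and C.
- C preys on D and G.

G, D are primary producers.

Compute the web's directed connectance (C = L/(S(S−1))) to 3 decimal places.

The web has S = 8 species and L = 12 feeding links.
C = L / (S(S−1)) = 12 / 56 = 0.2143 ≈ 0.214.

C = 0.214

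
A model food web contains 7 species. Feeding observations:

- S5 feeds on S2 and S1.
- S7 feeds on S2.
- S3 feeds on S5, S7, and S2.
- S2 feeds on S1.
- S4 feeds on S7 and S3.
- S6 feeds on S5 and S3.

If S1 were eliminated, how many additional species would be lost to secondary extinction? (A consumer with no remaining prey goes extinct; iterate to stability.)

Remove S1.
Round 1: S2 (all prey gone) → extinct.
Round 2: S5 (all prey gone), S7 (all prey gone) → extinct.
Round 3: S3 (all prey gone) → extinct.
Round 4: S4 (all prey gone), S6 (all prey gone) → extinct.
No further losses. Total secondary extinctions: 6.

6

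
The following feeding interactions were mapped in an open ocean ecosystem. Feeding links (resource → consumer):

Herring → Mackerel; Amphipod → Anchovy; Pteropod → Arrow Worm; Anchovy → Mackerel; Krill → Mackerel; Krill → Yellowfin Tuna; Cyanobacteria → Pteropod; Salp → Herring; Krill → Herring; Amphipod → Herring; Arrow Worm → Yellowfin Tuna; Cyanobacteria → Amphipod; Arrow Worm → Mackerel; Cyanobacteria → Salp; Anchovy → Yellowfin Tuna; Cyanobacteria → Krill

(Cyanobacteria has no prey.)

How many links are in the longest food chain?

3 links

One longest chain: Cyanobacteria → Pteropod → Arrow Worm → Yellowfin Tuna.
It has 4 species and 3 links.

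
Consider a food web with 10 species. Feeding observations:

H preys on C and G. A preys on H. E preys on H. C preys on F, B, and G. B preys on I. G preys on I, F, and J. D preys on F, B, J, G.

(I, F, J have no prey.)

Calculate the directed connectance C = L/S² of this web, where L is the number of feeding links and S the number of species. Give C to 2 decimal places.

C = 0.15

The web has S = 10 species and L = 15 feeding links.
C = L / S² = 15 / 100 = 0.1500 ≈ 0.15.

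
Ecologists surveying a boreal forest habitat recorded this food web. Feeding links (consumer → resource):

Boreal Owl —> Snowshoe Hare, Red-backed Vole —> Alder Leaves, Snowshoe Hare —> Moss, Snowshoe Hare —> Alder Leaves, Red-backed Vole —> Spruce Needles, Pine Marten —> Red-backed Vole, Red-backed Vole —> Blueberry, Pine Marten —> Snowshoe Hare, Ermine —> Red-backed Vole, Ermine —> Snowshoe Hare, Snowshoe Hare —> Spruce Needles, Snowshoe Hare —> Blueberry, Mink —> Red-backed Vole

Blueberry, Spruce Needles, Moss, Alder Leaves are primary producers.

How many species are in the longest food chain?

3 species

One longest chain: Blueberry → Snowshoe Hare → Boreal Owl.
It has 3 species and 2 links.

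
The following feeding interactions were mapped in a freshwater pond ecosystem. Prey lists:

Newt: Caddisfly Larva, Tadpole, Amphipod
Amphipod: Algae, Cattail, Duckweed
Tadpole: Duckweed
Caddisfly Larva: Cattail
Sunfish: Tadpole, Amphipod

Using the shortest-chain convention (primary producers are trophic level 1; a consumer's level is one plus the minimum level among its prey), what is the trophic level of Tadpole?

Duckweed is a producer → level 1.
Tadpole eats Duckweed → level 2.

Trophic level 2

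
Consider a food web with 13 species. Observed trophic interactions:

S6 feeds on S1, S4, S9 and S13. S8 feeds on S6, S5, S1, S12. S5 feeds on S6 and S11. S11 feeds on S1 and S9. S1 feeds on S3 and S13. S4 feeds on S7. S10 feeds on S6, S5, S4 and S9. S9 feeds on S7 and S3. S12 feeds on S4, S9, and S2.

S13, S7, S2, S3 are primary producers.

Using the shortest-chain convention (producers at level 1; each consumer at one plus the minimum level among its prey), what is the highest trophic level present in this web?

3

Producers (level 1): S13, S7, S2, S3.
Following each consumer down to its lowest-level prey: S2 → S12 → S8 (levels 1 through 3).
All prey of S8 (S12 2, S1 2, S6 2, S5 3) are at level 2 or above, so S8 is at level 1 + 2 = 3.
Every consumer has at least one prey at level 2 or below, so none exceeds level 3.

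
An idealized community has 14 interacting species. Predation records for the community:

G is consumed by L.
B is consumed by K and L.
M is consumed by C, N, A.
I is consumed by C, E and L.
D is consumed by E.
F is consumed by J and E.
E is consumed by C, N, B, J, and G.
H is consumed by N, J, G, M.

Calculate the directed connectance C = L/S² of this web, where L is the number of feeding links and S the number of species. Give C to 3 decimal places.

The web has S = 14 species and L = 21 feeding links.
C = L / S² = 21 / 196 = 0.1071 ≈ 0.107.

C = 0.107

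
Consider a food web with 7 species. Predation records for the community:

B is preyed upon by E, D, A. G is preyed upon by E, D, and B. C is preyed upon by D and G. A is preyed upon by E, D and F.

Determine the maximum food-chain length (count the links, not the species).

4 links

One longest chain: C → G → B → A → D.
It has 5 species and 4 links.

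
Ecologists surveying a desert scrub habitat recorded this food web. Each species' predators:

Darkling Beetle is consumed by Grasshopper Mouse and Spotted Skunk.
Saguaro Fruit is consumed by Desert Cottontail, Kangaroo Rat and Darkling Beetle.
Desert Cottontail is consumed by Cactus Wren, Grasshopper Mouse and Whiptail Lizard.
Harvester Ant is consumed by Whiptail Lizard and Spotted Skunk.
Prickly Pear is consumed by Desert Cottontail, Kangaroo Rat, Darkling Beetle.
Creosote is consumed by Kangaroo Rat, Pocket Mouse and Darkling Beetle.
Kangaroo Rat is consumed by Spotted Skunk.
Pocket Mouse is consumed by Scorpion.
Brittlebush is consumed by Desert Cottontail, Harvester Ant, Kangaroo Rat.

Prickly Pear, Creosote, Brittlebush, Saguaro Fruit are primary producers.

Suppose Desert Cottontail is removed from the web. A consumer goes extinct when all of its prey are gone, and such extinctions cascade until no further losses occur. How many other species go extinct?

1

Remove Desert Cottontail.
Round 1: Cactus Wren (all prey gone) → extinct.
No further losses. Total secondary extinctions: 1.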